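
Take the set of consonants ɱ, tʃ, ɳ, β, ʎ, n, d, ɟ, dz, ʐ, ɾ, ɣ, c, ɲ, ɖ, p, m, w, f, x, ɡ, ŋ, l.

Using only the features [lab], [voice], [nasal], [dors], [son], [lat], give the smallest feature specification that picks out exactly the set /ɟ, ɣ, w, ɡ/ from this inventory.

/ɟ, ɣ, w, ɡ/ are all [+voice], [-nasal], [-lateral], [+dorsal], and no other segment in the inventory matches all four values. Dropping any one of them over-generates: [-nasal, -lateral, +dorsal] alone would also admit /c, x/; [+voice, -lateral, +dorsal] alone would also admit /ɲ, ŋ/; [+voice, -nasal, +dorsal] alone would also admit /ʎ/; [+voice, -nasal, -lateral] alone would also admit /β, d, dz, ʐ, …/. No other combination of three listed features picks out exactly this set either, so fewer than four features will not do.

[+voice, -nasal, -lat, +dors]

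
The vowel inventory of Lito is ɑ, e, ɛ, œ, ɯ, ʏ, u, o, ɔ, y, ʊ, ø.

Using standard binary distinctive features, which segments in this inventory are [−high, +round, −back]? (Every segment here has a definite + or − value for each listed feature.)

œ, ø

Checking each segment against [−high], [+round], [−back]: /œ/ (mid front rounded lax vowel), /ø/ (mid front rounded tense vowel) satisfy every feature; every other segment in the inventory fails at least one.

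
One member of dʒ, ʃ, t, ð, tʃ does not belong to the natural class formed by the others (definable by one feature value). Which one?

t

[distributed] groups all but one: /ð, ʃ, dʒ, tʃ/ share [+distributed] while /t/ (voiceless alveolar stop) alone is [−distributed]. Removing any other segment would not leave a single-feature class that excludes it.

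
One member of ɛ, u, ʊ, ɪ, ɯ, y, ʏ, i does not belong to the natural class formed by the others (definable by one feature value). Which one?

/u, i, y, ɯ, ʏ, ɪ, ʊ/ are all [+high], but /ɛ/ (mid front unrounded lax vowel) is [−high]. No other single segment can be removed to leave a set sharing one feature value that the removed segment lacks, so /ɛ/ is the odd one out.

ɛ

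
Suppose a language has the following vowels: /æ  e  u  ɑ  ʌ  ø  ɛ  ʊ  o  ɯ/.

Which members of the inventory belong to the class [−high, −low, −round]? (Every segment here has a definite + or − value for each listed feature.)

e, ʌ, ɛ

The [−high] segments are /æ, e, ɑ, ʌ, ø, ɛ, o/.
Of those, [−low] gives /e, ʌ, ø, ɛ, o/.
Within that set, [−round] leaves /e, ʌ, ɛ/.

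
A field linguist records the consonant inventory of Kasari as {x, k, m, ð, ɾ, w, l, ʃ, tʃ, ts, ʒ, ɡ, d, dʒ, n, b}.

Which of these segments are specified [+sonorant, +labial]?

m, w

Eliminate segments failing any feature: /x, k, ð, ʃ, tʃ, ts, ʒ, ɡ, d, dʒ, b/ are [−sonorant]; /ɾ, l, n/ are [−labial]. The remaining /m, w/ satisfy [+sonorant], [+labial].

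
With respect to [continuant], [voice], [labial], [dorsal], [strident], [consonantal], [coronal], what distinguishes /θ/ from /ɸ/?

[labial], [coronal]

/θ/ is the voiceless dental fricative and /ɸ/ is the voiceless bilabial fricative. Both are [+continuant], [−voice], [−dorsal], [−strident], [+consonantal]. /θ/ is [−labial] while /ɸ/ is [+labial]; /θ/ is [+coronal] while /ɸ/ is [−coronal], so the distinguishing features are [labial], [coronal].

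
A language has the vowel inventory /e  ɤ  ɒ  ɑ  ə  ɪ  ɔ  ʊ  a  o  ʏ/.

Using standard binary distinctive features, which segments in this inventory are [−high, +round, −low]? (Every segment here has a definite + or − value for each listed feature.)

Among the inventory, the [−high] segments are /e, ɤ, ɒ, ɑ, ə, ɔ, a, o/.
Of those, [+round] gives /ɒ, ɔ, o/.
Intersecting with [−low] leaves /ɔ, o/.

ɔ, o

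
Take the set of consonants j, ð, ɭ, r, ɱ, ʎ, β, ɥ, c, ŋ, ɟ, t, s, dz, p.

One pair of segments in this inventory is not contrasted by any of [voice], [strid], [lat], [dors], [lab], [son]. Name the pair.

j, ŋ

Both /j/ and /ŋ/ are [+voice], [-strident], [-lateral], [+dorsal], [-labial], [+sonorant]. Since the list omits [nasal], [continuant] and [back] — which do distinguish the palatal glide from the velar nasal — this pair collapses; all other pairs remain distinct.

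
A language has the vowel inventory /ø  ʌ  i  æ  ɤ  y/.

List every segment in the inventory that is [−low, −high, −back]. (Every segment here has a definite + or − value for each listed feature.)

Checking each segment against [−low], [−high], [−back]: /ø/ (mid front rounded tense vowel) satisfies every feature; every other segment in the inventory fails at least one.

ø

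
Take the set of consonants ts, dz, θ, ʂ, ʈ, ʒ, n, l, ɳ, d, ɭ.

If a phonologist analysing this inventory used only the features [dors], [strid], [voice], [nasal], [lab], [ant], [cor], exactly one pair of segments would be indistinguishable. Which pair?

On the given features, /l/ and /d/ have an identical profile: [-dorsal], [-strident], [+voice], [-nasal], [-labial], [+anterior], [+coronal]. No other two segments in the inventory coincide on all 7 features. (They do differ in [sonorant] and [lateral], which are not among the given features.)

l, d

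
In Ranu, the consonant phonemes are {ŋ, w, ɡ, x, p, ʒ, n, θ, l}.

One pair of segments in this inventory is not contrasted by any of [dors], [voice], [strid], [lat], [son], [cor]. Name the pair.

Both /ŋ/ and /w/ are [+dorsal], [+voice], [−strident], [−lateral], [+sonorant], [−coronal]. Since the list omits [nasal], [continuant], [labial] and [round] — which do distinguish the velar nasal from the labial-velar glide — this pair collapses; all other pairs remain distinct.

ŋ, w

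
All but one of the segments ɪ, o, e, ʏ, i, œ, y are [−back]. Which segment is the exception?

Every segment except /o/ is [−back]. /o/ (mid back rounded tense vowel) is [+back], so it is the exception.

o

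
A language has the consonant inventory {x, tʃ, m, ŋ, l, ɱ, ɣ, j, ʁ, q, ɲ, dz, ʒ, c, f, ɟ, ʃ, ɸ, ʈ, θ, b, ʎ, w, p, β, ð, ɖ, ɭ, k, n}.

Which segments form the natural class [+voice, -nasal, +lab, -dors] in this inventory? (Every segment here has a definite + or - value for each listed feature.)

b, β

The [+voice] segments are /m, ŋ, l, ɱ, ɣ, j, ʁ, ɲ, dz, ʒ, ɟ, b, ʎ, w, β, ð, ɖ, ɭ, n/.
Within that set, [-nasal] gives /l, ɣ, j, ʁ, dz, ʒ, ɟ, b, ʎ, w, β, ð, ɖ, ɭ/.
Within that set, [+labial] gives /b, w, β/.
Of those, [-dorsal] leaves /b, β/.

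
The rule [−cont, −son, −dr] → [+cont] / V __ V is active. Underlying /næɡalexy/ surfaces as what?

[næɣalexy]

Only /ɡ/ occurs between two vowels (/æ/ __ /a/) and matches the structural description. It is a voiced velar stop, so [−cont, −son, −dr] holds; changing it to [+continuant] with all other features held fixed yields /ɣ/ (voiced velar fricative). No other segment meets both the structural description and the environment, so the output is [næɣalexy].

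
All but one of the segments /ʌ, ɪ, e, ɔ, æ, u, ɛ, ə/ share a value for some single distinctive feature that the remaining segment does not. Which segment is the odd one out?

The remaining segments after removing /æ/ share [-low]; /æ/ (low front unrounded vowel) is [+low]. For every other candidate removal, the leftover set fails to share any single feature value that the removed segment lacks.

æ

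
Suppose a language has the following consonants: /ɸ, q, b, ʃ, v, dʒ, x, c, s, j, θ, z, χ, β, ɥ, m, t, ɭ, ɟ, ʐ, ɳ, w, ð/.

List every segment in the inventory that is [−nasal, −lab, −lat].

Eliminate segments failing any feature: /ɸ, b, v, β, ɥ, w/ are [+labial]; /m, ɳ/ are [+nasal]; /ɭ/ is [+lateral]. The remaining /q, ʃ, dʒ, x, c, s, j, θ, z, χ, t, ɟ, ʐ, ð/ satisfy [−nasal], [−labial], [−lateral].

q, ʃ, dʒ, x, c, s, j, θ, z, χ, t, ɟ, ʐ, ð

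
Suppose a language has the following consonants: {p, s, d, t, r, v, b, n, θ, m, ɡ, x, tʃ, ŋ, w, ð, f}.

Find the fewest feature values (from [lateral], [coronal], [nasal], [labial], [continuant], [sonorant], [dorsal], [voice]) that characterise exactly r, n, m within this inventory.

[+sonorant, −dorsal]

The class [+sonorant], [−dorsal] has exactly /r, n, m/ as its extension in this inventory. No smaller conjunction from the listed features achieves this: [−dorsal] alone would also admit /p, s, d, t, …/; [+sonorant] alone would also admit /ŋ, w/; and checking the remaining single features turns up none with this extension.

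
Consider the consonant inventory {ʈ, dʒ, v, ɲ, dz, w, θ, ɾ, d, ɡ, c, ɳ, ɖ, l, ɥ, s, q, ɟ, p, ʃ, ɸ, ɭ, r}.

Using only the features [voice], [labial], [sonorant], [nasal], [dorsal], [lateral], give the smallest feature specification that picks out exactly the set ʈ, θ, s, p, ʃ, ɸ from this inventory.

[−voice, −dorsal]

The class [−voice], [−dorsal] has exactly /ʈ, θ, s, p, ʃ, ɸ/ as its extension in this inventory. No smaller conjunction from the listed features achieves this: [−dorsal] alone would also admit /dʒ, v, dz, ɾ, …/; [−voice] alone would also admit /c, q/; and checking the remaining single features turns up none with this extension.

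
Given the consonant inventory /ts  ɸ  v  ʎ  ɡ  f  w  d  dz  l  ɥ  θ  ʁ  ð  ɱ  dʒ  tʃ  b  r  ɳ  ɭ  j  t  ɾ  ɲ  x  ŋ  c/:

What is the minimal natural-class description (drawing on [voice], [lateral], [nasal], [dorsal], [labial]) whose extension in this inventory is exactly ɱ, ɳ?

Every target segment is [+nasal], [−dorsal]; each remaining inventory member fails at least one of these. Each conjunct is needed — [−dorsal] alone would also admit /ts, ɸ, v, f, …/; [+nasal] alone would also admit /ɲ, ŋ/ — and no other single listed feature has exactly this extension, so two is the minimum.

[+nasal, −dorsal]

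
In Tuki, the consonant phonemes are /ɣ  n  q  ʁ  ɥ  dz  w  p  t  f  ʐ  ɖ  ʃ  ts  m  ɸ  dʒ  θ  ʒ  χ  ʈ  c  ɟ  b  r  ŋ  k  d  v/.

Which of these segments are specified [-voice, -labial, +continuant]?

Among the inventory, the [-voice] segments are /q, p, t, f, ʃ, ts, ɸ, θ, χ, ʈ, c, k/.
Then [-labial] gives /q, t, ʃ, ts, θ, χ, ʈ, c, k/.
Then [+continuant] leaves /ʃ, θ, χ/.

ʃ, θ, χ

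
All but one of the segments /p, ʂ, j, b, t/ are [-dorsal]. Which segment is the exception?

j

Every segment except /j/ is [-dorsal]. /j/ (palatal glide) is [+dorsal], so it is the exception.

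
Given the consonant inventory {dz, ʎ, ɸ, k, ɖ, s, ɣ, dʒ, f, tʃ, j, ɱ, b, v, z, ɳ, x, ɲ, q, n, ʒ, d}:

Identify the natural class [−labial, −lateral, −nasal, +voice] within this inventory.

Eliminate segments failing any feature: /ʎ/ is [+lateral]; /ɸ, f, ɱ, b, v/ are [+labial]; /k, s, tʃ, x, q/ are [−voice]; /ɳ, ɲ, n/ are [+nasal]. The remaining /dz, ɖ, ɣ, dʒ, j, z, ʒ, d/ satisfy [−labial], [−lateral], [−nasal], [+voice].

dz, ɖ, ɣ, dʒ, j, z, ʒ, d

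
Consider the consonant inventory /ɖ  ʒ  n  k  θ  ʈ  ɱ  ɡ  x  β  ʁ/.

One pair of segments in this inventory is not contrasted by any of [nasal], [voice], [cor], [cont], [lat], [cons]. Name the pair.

β, ʁ

Both /β/ and /ʁ/ are [-nasal], [+voice], [-coronal], [+continuant], [-lateral], [+consonantal]. Since the list omits [labial] and [dorsal] — which do distinguish the voiced bilabial fricative from the voiced uvular fricative — this pair collapses; all other pairs remain distinct.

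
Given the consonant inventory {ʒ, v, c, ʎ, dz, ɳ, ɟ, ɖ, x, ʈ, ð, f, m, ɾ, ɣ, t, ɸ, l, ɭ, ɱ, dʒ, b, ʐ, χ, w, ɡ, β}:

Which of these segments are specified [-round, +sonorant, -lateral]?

Checking each segment against [-round], [+sonorant], [-lateral]: /ɳ/ (retroflex nasal), /m/ (bilabial nasal), /ɾ/ (alveolar tap), /ɱ/ (labiodental nasal) satisfy every feature; every other segment in the inventory fails at least one.

ɳ, m, ɾ, ɱ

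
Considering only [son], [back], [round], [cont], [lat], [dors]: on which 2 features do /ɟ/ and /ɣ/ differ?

/ɟ/ is the voiced palatal stop and /ɣ/ is the voiced velar fricative. Both are [−sonorant], [−round], [−lateral], [+dorsal]. /ɟ/ is [−continuant] while /ɣ/ is [+continuant]; /ɟ/ is [−back] while /ɣ/ is [+back], so the distinguishing features are [continuant], [back].

[continuant], [back]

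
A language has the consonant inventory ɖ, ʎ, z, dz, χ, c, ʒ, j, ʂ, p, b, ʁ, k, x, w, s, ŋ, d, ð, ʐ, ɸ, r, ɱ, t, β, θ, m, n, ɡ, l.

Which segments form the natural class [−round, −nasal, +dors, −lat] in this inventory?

χ, c, j, ʁ, k, x, ɡ

Checking each segment against [−round], [−nasal], [+dorsal], [−lateral]: /χ/ (voiceless uvular fricative), /c/ (voiceless palatal stop), /j/ (palatal glide), /ʁ/ (voiced uvular fricative), /k/ (voiceless velar stop), /x/ (voiceless velar fricative), among others, satisfy every feature; every other segment in the inventory fails at least one.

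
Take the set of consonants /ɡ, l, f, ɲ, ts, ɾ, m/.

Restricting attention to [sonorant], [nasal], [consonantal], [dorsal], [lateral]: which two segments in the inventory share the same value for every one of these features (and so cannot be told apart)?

On the given features, /f/ and /ts/ have an identical profile: [−sonorant], [−nasal], [+consonantal], [−dorsal], [−lateral]. No other two segments in the inventory coincide on all 5 features. (They do differ in [continuant], [labial] and [coronal], which are not among the given features.)

f, ts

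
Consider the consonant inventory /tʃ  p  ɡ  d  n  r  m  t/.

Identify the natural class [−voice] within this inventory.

The [−voice] segments here are /tʃ, p, t/; the remaining /ɡ, d, n, r, m/ are [+voice].

tʃ, p, t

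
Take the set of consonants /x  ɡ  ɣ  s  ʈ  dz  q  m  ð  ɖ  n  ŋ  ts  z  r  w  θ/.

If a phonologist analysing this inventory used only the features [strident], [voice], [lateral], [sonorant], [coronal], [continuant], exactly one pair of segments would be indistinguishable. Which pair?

On the given features, /m/ and /ŋ/ have an identical profile: [−strident], [+voice], [−lateral], [+sonorant], [−coronal], [−continuant]. No other two segments in the inventory coincide on all 6 features. (They do differ in [labial] and [dorsal], which are not among the given features.)

m, ŋ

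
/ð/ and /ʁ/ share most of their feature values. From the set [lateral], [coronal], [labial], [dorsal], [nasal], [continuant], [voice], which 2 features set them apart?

[coronal], [dorsal]

/ð/ (voiced dental fricative) and /ʁ/ (voiced uvular fricative) agree on [-lateral], [-labial], [-nasal], [+continuant], [+voice]. They differ on [coronal] (/ð/ [+], /ʁ/ [-]), [dorsal] (/ð/ [-], /ʁ/ [+]).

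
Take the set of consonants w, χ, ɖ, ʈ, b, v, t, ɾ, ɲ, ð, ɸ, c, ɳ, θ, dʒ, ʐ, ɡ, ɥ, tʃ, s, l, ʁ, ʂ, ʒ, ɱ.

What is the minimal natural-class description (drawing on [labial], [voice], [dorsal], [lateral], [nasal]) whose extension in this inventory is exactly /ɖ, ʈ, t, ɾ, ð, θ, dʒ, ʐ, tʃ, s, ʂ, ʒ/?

Every target segment is [−nasal], [−lateral], [−labial], [−dorsal]; each remaining inventory member fails at least one of these. Each conjunct is needed — [−lateral, −labial, −dorsal] alone would also admit /ɳ/; [−nasal, −labial, −dorsal] alone would also admit /l/; [−nasal, −lateral, −dorsal] alone would also admit /b, v, ɸ/; [−nasal, −lateral, −labial] alone would also admit /χ, c, ɡ, ʁ/ — and no other combination of three listed features has exactly this extension, so four is the minimum.

[−nasal, −lateral, −labial, −dorsal]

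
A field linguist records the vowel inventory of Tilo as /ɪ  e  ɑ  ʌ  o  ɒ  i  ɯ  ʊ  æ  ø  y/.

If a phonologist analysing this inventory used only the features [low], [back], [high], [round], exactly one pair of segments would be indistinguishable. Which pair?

/ɪ/ (high front unrounded lax vowel) and /i/ (high front unrounded tense vowel) are both [-low], [-back], [+high], [-round], so none of the listed features separates them. (They do differ in [tense], which is not among the given features.) Every other pair in the inventory differs on at least one listed feature.

ɪ, i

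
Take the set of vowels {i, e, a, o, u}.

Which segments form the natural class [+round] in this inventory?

The feature [round] marks segments produced with lip rounding. In this inventory /o, u/ have that property, so they are [+round]; /i, e, a/ are [-round].

o, u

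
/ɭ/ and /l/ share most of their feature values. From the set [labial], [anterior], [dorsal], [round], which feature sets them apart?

[anterior]

/ɭ/ (retroflex lateral approximant) and /l/ (alveolar lateral approximant) agree on [−labial], [−dorsal], [−round]. They differ on [anterior] (/ɭ/ [−], /l/ [+]).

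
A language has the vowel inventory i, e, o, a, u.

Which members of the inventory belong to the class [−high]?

The [−high] segments here are /e, o, a/; the remaining /i, u/ are [+high].

e, o, a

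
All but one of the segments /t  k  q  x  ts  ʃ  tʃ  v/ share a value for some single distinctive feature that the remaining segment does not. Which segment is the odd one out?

v

[voice] (equivalently [labial]) groups all but one: /q, k, t, ʃ, x, tʃ, ts/ share [−voice] while /v/ (voiced labiodental fricative) alone is [+voice]. Removing any other segment would not leave a single-feature class that excludes it.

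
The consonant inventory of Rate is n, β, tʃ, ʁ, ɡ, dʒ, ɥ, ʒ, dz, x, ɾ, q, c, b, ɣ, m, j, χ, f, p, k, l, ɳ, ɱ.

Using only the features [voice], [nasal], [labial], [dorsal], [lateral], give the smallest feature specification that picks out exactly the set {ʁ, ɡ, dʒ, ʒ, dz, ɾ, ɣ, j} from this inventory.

Every target segment is [+voice], [−nasal], [−lateral], [−labial]; each remaining inventory member fails at least one of these. Each conjunct is needed — [−nasal, −lateral, −labial] alone would also admit /tʃ, x, q, c, …/; [+voice, −lateral, −labial] alone would also admit /n, ɳ/; [+voice, −nasal, −labial] alone would also admit /l/; [+voice, −nasal, −lateral] alone would also admit /β, ɥ, b/ — and no other combination of three listed features has exactly this extension, so four is the minimum.

[+voice, −nasal, −lateral, −labial]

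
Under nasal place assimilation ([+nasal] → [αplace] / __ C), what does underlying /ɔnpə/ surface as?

[ɔmpə]

In /ɔnpə/, the nasal /n/ precedes /p/, which is [+labial]. The nasal assimilates in place, becoming the [+labial] nasal /m/. The surface form is [ɔmpə].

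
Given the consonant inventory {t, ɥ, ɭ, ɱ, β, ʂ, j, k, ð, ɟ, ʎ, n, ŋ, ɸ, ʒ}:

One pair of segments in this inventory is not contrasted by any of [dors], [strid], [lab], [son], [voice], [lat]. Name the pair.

/ŋ/ (velar nasal) and /j/ (palatal glide) are both [+dorsal], [-strident], [-labial], [+sonorant], [+voice], [-lateral], so none of the listed features separates them. (They do differ in [nasal], [continuant] and [back], which are not among the given features.) Every other pair in the inventory differs on at least one listed feature.

ŋ, j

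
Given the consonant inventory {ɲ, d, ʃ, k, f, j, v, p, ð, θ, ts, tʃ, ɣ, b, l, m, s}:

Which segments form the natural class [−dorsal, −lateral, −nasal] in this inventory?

d, ʃ, f, v, p, ð, θ, ts, tʃ, b, s

Checking each segment against [−dorsal], [−lateral], [−nasal]: /d/ (voiced alveolar stop), /ʃ/ (voiceless postalveolar fricative), /f/ (voiceless labiodental fricative), /v/ (voiced labiodental fricative), /p/ (voiceless bilabial stop), /ð/ (voiced dental fricative), among others, satisfy every feature; every other segment in the inventory fails at least one.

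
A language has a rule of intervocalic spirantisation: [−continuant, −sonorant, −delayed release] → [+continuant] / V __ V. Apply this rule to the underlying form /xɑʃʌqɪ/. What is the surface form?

[xɑʃʌχɪ]

The only segment in the rule's environment that also matches [−continuant, −sonorant, −delayed release] is /q/. Applying [+continuant] turns the voiceless uvular stop into /χ/ (voiceless uvular fricative), giving [xɑʃʌχɪ].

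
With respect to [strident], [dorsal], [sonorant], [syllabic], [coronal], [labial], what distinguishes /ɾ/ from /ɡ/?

[sonorant], [coronal], [dorsal]

/ɾ/ is the alveolar tap and /ɡ/ is the voiced velar stop. Both are [−strident], [−syllabic], [−labial]. /ɾ/ is [+sonorant] while /ɡ/ is [−sonorant]; /ɾ/ is [+coronal] while /ɡ/ is [−coronal]; /ɾ/ is [−dorsal] while /ɡ/ is [+dorsal], so the distinguishing features are [sonorant], [coronal], [dorsal].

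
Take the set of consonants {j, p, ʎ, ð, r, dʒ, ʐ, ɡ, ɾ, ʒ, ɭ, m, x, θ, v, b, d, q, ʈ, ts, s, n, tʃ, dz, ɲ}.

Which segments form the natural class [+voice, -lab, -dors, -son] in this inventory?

ð, dʒ, ʐ, ʒ, d, dz

Checking each segment against [+voice], [-labial], [-dorsal], [-sonorant]: /ð/ (voiced dental fricative), /dʒ/ (voiced postalveolar affricate), /ʐ/ (voiced retroflex fricative), /ʒ/ (voiced postalveolar fricative), /d/ (voiced alveolar stop), /dz/ (voiced alveolar affricate) satisfy every feature; every other segment in the inventory fails at least one.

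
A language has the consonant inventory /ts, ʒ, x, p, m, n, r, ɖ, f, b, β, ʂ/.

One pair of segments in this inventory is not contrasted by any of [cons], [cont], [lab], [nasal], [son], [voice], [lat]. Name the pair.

ʂ, x

/ʂ/ (voiceless retroflex fricative) and /x/ (voiceless velar fricative) are both [+consonantal], [+continuant], [−labial], [−nasal], [−sonorant], [−voice], [−lateral], so none of the listed features separates them. (They do differ in [strident], [coronal] and [dorsal], which are not among the given features.) Every other pair in the inventory differs on at least one listed feature.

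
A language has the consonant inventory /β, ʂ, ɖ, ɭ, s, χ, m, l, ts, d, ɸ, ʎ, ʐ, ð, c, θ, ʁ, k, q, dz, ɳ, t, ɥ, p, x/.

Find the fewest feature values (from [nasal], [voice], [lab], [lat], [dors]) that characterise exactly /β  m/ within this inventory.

[+voice, +lab, −dors]

/β, m/ are all [+voice], [+labial], [−dorsal], and no other segment in the inventory matches all three values. Dropping any one of them over-generates: [+labial, −dorsal] alone would also admit /ɸ, p/; [+voice, −dorsal] alone would also admit /ɖ, ɭ, l, d, …/; [+voice, +labial] alone would also admit /ɥ/. No other combination of two listed features picks out exactly this set either, so fewer than three features will not do.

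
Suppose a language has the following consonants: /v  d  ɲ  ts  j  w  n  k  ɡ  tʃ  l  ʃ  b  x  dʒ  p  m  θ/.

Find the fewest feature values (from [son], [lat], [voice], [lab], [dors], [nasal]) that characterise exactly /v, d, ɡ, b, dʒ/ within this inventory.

[−son, +voice]

The class [−sonorant], [+voice] has exactly /v, d, ɡ, b, dʒ/ as its extension in this inventory. No smaller conjunction from the listed features achieves this: [+voice] alone would also admit /ɲ, j, w, n, …/; [−sonorant] alone would also admit /ts, k, tʃ, ʃ, …/; and checking the remaining single features turns up none with this extension.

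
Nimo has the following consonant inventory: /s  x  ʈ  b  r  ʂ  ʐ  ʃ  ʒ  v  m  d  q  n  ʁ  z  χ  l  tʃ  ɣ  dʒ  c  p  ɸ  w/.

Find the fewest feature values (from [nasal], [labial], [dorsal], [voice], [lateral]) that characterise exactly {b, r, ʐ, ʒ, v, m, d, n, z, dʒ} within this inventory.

[+voice, −lateral, −dorsal]

The class [+voice], [−lateral], [−dorsal] has exactly /b, r, ʐ, ʒ, v, m, d, n, z, dʒ/ as its extension in this inventory. No smaller conjunction from the listed features achieves this: [−lateral, −dorsal] alone would also admit /s, ʈ, ʂ, ʃ, …/; [+voice, −dorsal] alone would also admit /l/; [+voice, −lateral] alone would also admit /ʁ, ɣ, w/; and checking the remaining two-feature bundles turns up none with this extension.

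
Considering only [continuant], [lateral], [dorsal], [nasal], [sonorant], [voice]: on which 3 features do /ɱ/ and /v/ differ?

/ɱ/ is the labiodental nasal and /v/ is the voiced labiodental fricative. Both are [−lateral], [−dorsal], [+voice]. /ɱ/ is [+sonorant] while /v/ is [−sonorant]; /ɱ/ is [+nasal] while /v/ is [−nasal]; /ɱ/ is [−continuant] while /v/ is [+continuant], so the distinguishing features are [sonorant], [nasal], [continuant].

[sonorant], [nasal], [continuant]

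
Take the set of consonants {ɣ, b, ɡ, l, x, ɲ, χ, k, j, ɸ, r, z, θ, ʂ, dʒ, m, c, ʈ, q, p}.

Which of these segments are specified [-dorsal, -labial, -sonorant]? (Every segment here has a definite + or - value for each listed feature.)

z, θ, ʂ, dʒ, ʈ

Eliminate segments failing any feature: /ɣ, ɡ, x, ɲ, χ, k, j, c, q/ are [+dorsal]; /b, ɸ, m, p/ are [+labial]; /l, r/ are [+sonorant]. The remaining /z, θ, ʂ, dʒ, ʈ/ satisfy [-dorsal], [-labial], [-sonorant].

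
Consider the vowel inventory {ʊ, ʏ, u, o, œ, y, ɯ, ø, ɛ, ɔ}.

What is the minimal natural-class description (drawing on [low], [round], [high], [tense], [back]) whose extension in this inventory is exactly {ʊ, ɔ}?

Every target segment is [+back], [−tense]; each remaining inventory member fails at least one of these. Each conjunct is needed — [−tense] alone would also admit /ʏ, œ, ɛ/; [+back] alone would also admit /u, o, ɯ/ — and no other single listed feature has exactly this extension, so two is the minimum.

[+back, −tense]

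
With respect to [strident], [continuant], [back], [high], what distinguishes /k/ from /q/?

[high]

/k/ (voiceless velar stop) and /q/ (voiceless uvular stop) agree on [-strident], [-continuant], [+back]. They differ on [high] (/k/ [+], /q/ [-]).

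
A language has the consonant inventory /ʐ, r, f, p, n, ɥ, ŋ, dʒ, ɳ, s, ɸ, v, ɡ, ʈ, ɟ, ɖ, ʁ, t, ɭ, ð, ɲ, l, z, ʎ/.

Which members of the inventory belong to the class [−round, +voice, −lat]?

ʐ, r, n, ŋ, dʒ, ɳ, v, ɡ, ɟ, ɖ, ʁ, ð, ɲ, z

Eliminate segments failing any feature: /f, p, s, ɸ, ʈ, t/ are [−voice]; /ɥ/ is [+round]; /ɭ, l, ʎ/ are [+lateral]. The remaining /ʐ, r, n, ŋ, dʒ, ɳ, v, ɡ, ɟ, ɖ, ʁ, ð, ɲ, z/ satisfy [−round], [+voice], [−lateral].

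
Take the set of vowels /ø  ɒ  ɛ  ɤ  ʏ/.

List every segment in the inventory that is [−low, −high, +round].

ø

The [−low] segments are /ø, ɛ, ɤ, ʏ/.
Then [−high] gives /ø, ɛ, ɤ/.
Among these, [+round] leaves /ø/.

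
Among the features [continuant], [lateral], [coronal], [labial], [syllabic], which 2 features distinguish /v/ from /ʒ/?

/v/ (voiced labiodental fricative) and /ʒ/ (voiced postalveolar fricative) agree on [+continuant], [−lateral], [−syllabic]. They differ on [labial] (/v/ [+], /ʒ/ [−]), [coronal] (/v/ [−], /ʒ/ [+]).

[labial], [coronal]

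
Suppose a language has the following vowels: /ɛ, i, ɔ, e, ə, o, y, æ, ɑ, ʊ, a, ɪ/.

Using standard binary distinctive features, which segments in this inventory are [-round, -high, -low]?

ɛ, e, ə

Eliminate segments failing any feature: /i, ɪ/ are [+high]; /ɔ, o, y, ʊ/ are [+round]; /æ, ɑ, a/ are [+low]. The remaining /ɛ, e, ə/ satisfy [-round], [-high], [-low].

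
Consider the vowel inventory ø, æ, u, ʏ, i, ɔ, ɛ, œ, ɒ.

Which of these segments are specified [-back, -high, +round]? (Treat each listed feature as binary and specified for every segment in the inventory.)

ø, œ

Eliminate segments failing any feature: /æ, ɛ/ are [-round]; /u, ɔ, ɒ/ are [+back]; /ʏ, i/ are [+high]. The remaining /ø, œ/ satisfy [-back], [-high], [+round].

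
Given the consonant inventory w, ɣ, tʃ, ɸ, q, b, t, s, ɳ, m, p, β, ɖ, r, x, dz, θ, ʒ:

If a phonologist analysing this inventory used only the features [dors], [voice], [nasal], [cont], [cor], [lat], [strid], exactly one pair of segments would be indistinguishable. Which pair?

w, ɣ

/w/ (labial-velar glide) and /ɣ/ (voiced velar fricative) are both [+dorsal], [+voice], [−nasal], [+continuant], [−coronal], [−lateral], [−strident], so none of the listed features separates them. (They do differ in [sonorant], [labial] and [round], which are not among the given features.) Every other pair in the inventory differs on at least one listed feature.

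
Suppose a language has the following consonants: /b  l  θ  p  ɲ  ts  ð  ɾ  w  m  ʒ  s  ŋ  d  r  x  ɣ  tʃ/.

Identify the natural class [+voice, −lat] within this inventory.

b, ɲ, ð, ɾ, w, m, ʒ, ŋ, d, r, ɣ

Checking each segment against [+voice], [−lateral]: /b/ (voiced bilabial stop), /ɲ/ (palatal nasal), /ð/ (voiced dental fricative), /ɾ/ (alveolar tap), /w/ (labial-velar glide), /m/ (bilabial nasal), among others, satisfy every feature; every other segment in the inventory fails at least one.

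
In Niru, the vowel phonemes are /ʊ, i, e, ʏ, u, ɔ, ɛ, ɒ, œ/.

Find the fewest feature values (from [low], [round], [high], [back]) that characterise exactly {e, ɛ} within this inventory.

Every target segment is [-high], [-round]; each remaining inventory member fails at least one of these. Each conjunct is needed — [-round] alone would also admit /i/; [-high] alone would also admit /ɔ, ɒ, œ/ — and no other single listed feature has exactly this extension, so two is the minimum.

[-high, -round]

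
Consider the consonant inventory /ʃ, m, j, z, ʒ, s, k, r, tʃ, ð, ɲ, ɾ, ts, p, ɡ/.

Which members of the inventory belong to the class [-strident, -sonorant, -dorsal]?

Eliminate segments failing any feature: /ʃ, z, ʒ, s, tʃ, ts/ are [+strident]; /m, j, r, ɲ, ɾ/ are [+sonorant]; /k, ɡ/ are [+dorsal]. The remaining /ð, p/ satisfy [-strident], [-sonorant], [-dorsal].

ð, p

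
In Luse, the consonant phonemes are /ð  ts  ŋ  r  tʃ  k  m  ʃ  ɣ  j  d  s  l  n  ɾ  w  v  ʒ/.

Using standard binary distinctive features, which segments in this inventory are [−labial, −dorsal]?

ð, ts, r, tʃ, ʃ, d, s, l, n, ɾ, ʒ

First, the [−labial] segments are /ð, ts, ŋ, r, tʃ, k, ʃ, ɣ, j, d, s, l, n, ɾ, ʒ/.
Then [−dorsal] leaves /ð, ts, r, tʃ, ʃ, d, s, l, n, ɾ, ʒ/.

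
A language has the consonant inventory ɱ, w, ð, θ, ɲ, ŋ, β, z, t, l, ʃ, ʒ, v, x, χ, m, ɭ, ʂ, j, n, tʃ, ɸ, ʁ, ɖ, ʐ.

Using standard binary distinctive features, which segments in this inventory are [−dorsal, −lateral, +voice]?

ɱ, ð, β, z, ʒ, v, m, n, ɖ, ʐ

Eliminate segments failing any feature: /w, ɲ, ŋ, x, χ, j, ʁ/ are [+dorsal]; /θ, t, ʃ, ʂ, tʃ, ɸ/ are [−voice]; /l, ɭ/ are [+lateral]. The remaining /ɱ, ð, β, z, ʒ, v, m, n, ɖ, ʐ/ satisfy [−dorsal], [−lateral], [+voice].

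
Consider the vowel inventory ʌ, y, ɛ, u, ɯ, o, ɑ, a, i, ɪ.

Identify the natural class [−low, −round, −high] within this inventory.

ʌ, ɛ

First, the [−low] segments are /ʌ, y, ɛ, u, ɯ, o, i, ɪ/.
Of those, [−round] gives /ʌ, ɛ, ɯ, i, ɪ/.
Of those, [−high] leaves /ʌ, ɛ/.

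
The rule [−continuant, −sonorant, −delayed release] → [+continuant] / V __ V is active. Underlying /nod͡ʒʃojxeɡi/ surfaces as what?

Only /ɡ/ occurs between two vowels (/e/ __ /i/) and matches the structural description. It is a voiced velar stop, so [−continuant, −sonorant, −delayed release] holds; changing it to [+continuant] with all other features held fixed yields /ɣ/ (voiced velar fricative). No other segment meets both the structural description and the environment, so the output is [nod͡ʒʃojxeɣi].

[nod͡ʒʃojxeɣi]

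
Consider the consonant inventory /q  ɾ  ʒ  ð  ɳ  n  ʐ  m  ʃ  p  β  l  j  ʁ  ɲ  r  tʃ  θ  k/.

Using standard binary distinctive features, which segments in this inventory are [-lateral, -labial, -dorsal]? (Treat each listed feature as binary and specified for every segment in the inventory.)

Checking each segment against [-lateral], [-labial], [-dorsal]: /ɾ/ (alveolar tap), /ʒ/ (voiced postalveolar fricative), /ð/ (voiced dental fricative), /ɳ/ (retroflex nasal), /n/ (alveolar nasal), /ʐ/ (voiced retroflex fricative), among others, satisfy every feature; every other segment in the inventory fails at least one.

ɾ, ʒ, ð, ɳ, n, ʐ, ʃ, r, tʃ, θ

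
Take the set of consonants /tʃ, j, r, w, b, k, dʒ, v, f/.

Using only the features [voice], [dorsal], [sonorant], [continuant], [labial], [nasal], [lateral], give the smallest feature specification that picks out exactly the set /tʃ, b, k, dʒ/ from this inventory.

Every target segment is [−continuant] and no other inventory member is, so one feature is enough.

[−continuant]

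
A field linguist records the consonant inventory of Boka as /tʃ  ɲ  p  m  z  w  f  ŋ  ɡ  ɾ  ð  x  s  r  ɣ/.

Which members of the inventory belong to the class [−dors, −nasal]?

tʃ, p, z, f, ɾ, ð, s, r

First, the [−dorsal] segments are /tʃ, p, m, z, f, ɾ, ð, s, r/.
Among these, [−nasal] leaves /tʃ, p, z, f, ɾ, ð, s, r/.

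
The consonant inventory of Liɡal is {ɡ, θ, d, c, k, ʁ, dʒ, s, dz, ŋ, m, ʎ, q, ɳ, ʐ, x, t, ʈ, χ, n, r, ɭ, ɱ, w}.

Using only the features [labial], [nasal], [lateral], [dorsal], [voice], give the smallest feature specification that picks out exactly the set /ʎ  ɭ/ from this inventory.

[+lateral]

Every target segment is [+lateral] and no other inventory member is, so one feature is enough.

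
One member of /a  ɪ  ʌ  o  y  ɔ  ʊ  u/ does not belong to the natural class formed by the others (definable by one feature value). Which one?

a

The remaining segments after removing /a/ share [-low]; /a/ (low unrounded vowel) is [+low]. For every other candidate removal, the leftover set fails to share any single feature value that the removed segment lacks.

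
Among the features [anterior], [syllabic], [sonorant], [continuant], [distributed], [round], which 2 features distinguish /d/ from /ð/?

/d/ is the voiced alveolar stop and /ð/ is the voiced dental fricative. Both are [+anterior], [-syllabic], [-sonorant], [-round]. /d/ is [-continuant] while /ð/ is [+continuant]; /d/ is [-distributed] while /ð/ is [+distributed], so the distinguishing features are [continuant], [distributed].

[continuant], [distributed]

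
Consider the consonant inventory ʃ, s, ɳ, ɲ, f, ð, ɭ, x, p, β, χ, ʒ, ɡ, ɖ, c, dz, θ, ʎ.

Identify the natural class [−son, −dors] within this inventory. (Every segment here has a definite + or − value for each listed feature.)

Checking each segment against [−sonorant], [−dorsal]: /ʃ/ (voiceless postalveolar fricative), /s/ (voiceless alveolar fricative), /f/ (voiceless labiodental fricative), /ð/ (voiced dental fricative), /p/ (voiceless bilabial stop), /β/ (voiced bilabial fricative), among others, satisfy every feature; every other segment in the inventory fails at least one.

ʃ, s, f, ð, p, β, ʒ, ɖ, dz, θ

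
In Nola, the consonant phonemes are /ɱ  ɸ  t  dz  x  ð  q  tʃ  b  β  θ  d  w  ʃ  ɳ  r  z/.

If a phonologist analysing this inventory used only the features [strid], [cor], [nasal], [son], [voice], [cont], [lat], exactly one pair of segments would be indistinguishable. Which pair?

Both /ɸ/ and /x/ are [−strident], [−coronal], [−nasal], [−sonorant], [−voice], [+continuant], [−lateral]. Since the list omits [labial] and [dorsal] — which do distinguish the voiceless bilabial fricative from the voiceless velar fricative — this pair collapses; all other pairs remain distinct.

ɸ, x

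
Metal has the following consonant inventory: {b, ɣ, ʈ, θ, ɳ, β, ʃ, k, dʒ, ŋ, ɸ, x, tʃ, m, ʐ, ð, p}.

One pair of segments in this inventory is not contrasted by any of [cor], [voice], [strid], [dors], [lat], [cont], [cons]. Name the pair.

m, b

Both /m/ and /b/ are [−coronal], [+voice], [−strident], [−dorsal], [−lateral], [−continuant], [+consonantal]. Since the list omits [sonorant] and [nasal] — which do distinguish the bilabial nasal from the voiced bilabial stop — this pair collapses; all other pairs remain distinct.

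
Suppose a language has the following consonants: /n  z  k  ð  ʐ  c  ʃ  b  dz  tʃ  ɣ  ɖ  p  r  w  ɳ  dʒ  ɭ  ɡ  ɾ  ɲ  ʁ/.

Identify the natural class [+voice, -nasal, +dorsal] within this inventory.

Eliminate segments failing any feature: /n, ɳ, ɲ/ are [+nasal]; /z, ð, ʐ, b, dz, ɖ, r, dʒ, ɭ, ɾ/ are [-dorsal]; /k, c, ʃ, tʃ, p/ are [-voice]. The remaining /ɣ, w, ɡ, ʁ/ satisfy [+voice], [-nasal], [+dorsal].

ɣ, w, ɡ, ʁ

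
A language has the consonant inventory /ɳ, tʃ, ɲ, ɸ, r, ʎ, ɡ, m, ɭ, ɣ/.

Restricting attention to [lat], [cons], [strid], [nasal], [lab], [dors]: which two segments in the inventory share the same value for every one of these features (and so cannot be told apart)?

/ɡ/ (voiced velar stop) and /ɣ/ (voiced velar fricative) are both [-lateral], [+consonantal], [-strident], [-nasal], [-labial], [+dorsal], so none of the listed features separates them. (They do differ in [continuant], which is not among the given features.) Every other pair in the inventory differs on at least one listed feature.

ɡ, ɣ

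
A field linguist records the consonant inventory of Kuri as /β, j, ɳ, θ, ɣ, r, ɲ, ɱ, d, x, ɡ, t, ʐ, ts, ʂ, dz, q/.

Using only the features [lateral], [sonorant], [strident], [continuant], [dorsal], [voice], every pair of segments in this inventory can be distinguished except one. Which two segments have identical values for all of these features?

/ɱ/ (labiodental nasal) and /ɳ/ (retroflex nasal) are both [−lateral], [+sonorant], [−strident], [−continuant], [−dorsal], [+voice], so none of the listed features separates them. (They do differ in [labial] and [coronal], which are not among the given features.) Every other pair in the inventory differs on at least one listed feature.

ɱ, ɳ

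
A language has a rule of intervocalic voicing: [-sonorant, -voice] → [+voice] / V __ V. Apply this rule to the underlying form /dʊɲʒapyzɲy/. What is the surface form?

[dʊɲʒabyzɲy]

The only segment in the rule's environment that also matches [-sonorant, -voice] is /p/. Applying [+voice] turns the voiceless bilabial stop into /b/ (voiced bilabial stop), giving [dʊɲʒabyzɲy].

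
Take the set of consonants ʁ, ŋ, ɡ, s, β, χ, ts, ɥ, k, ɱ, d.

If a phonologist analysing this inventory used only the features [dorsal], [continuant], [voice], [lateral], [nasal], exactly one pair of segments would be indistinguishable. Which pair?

On the given features, /ɥ/ and /ʁ/ have an identical profile: [+dorsal], [+continuant], [+voice], [-lateral], [-nasal]. No other two segments in the inventory coincide on all 5 features. (They do differ in [labial], [round], [high] and [back], which are not among the given features.)

ɥ, ʁ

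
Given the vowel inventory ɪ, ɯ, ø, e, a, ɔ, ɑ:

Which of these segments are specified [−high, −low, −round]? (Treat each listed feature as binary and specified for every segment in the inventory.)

First, the [−high] segments are /ø, e, a, ɔ, ɑ/.
Among these, [−low] gives /ø, e, ɔ/.
Then [−round] leaves /e/.

e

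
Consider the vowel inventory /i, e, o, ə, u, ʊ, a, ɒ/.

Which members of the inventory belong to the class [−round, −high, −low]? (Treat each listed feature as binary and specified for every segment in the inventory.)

The [−round] segments are /i, e, ə, a/.
Of those, [−high] gives /e, ə, a/.
Among these, [−low] leaves /e, ə/.

e, ə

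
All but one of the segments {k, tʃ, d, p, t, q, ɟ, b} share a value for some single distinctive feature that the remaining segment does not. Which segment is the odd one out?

The remaining segments after removing /tʃ/ share [-delayed release]; /tʃ/ (voiceless postalveolar affricate) is [+delayed release]. For every other candidate removal, the leftover set fails to share any single feature value that the removed segment lacks.

tʃ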